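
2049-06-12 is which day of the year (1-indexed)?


Date: June 12, 2049
Days in months 1 through 5: 151
Plus 12 days in June

Day of year: 163


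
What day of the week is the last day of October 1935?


October 1935 has 31 days
Anchor: Jan 1, 1935. With p = 1935 - 1 = 1934: (p + p//4 - p//100 + p//400) mod 7 = (1934 + 483 - 19 + 4) mod 7 = 2402 mod 7 = 1 -> Tuesday (Mon=0 ... Sun=6)
Days before October (Jan-Sep): 273; October 1 index = (1 + 273) mod 7 = 1 -> Tuesday
Last day offset: 31 - 1 = 30 days
Weekday index = (1 + 30) mod 7 = 3

Thursday, October 31


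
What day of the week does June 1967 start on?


Target: June 1, 1967
Anchor: Jan 1, 1967. With p = 1967 - 1 = 1966: (p + p//4 - p//100 + p//400) mod 7 = (1966 + 491 - 19 + 4) mod 7 = 2442 mod 7 = 6 -> Sunday (Mon=0 ... Sun=6)
Days before June (Jan-May): 151 days
Weekday index = (6 + 151) mod 7 = 3

Thursday


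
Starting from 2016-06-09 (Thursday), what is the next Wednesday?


Current: Thursday
Target: Wednesday
Days ahead: 6

Next Wednesday: 2016-06-15


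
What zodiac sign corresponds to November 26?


Date: November 26
Conventional tropical zodiac dates: Sagittarius from November 22 onward; Capricorn starts December 22
November 26 falls within the Sagittarius range

Sagittarius


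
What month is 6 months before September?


September is month 9
9 - 6 = 3

March


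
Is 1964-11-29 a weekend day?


Anchor: Jan 1, 1964. With p = 1964 - 1 = 1963: (p + p//4 - p//100 + p//400) mod 7 = (1963 + 490 - 19 + 4) mod 7 = 2438 mod 7 = 2 -> Wednesday (Mon=0 ... Sun=6)
Day of year: 334; offset = 333
Weekday index = (2 + 333) mod 7 = 6 -> Sunday
Weekend days: Saturday, Sunday

Yes


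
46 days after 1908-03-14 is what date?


Start: 1908-03-14, add 46 days
March 1908 has 31 days: 31 - 14 = 17 days to March 31 -> 29 left
April 1908: 29 <= 30 -> lands on April 29

Result: 1908-04-29


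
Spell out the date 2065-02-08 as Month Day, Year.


ISO 2065-02-08 parses as year=2065, month=02, day=08
Month 2 -> February

February 8, 2065


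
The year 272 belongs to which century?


Century = (year - 1) // 100 + 1
= (272 - 1) // 100 + 1
= 271 // 100 + 1
= 2 + 1

3rd century


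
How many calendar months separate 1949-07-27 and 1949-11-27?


From July 1949 to November 1949
0 years * 12 = 0 months, plus 4 months = 4

4 months


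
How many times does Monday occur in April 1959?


April 1959 has 30 days
Anchor: Jan 1, 1959. With p = 1959 - 1 = 1958: (p + p//4 - p//100 + p//400) mod 7 = (1958 + 489 - 19 + 4) mod 7 = 2432 mod 7 = 3 -> Thursday (Mon=0 ... Sun=6)
Days before April (Jan-Mar): 90; April 1 index = (3 + 90) mod 7 = 2 -> Wednesday
First Monday is April 6
Mondays: 6, 13, 20, 27

4 Mondays


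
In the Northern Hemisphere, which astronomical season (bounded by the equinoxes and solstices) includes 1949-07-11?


Date: July 11
Astronomical Summer (approx.; exact equinox/solstice day varies by year): June 21 to September 21
July 11 falls within the Summer window

Summer


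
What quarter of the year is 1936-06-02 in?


Month: June (month 6)
Q1: Jan-Mar, Q2: Apr-Jun, Q3: Jul-Sep, Q4: Oct-Dec

Q2


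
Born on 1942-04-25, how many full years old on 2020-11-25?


Birth: 1942-04-25
Reference: 2020-11-25
Year difference: 2020 - 1942 = 78

78 years old


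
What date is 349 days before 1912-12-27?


Start: 1912-12-27, subtract 349 days
Back 27 days from December 27 reaches November 30, 1912 -> 322 left
November 1912 has 30 days -> back to October 31, 1912 -> 292 left
October 1912 has 31 days -> back to September 30, 1912 -> 261 left
September 1912 has 30 days -> back to August 31, 1912 -> 231 left
August 1912 has 31 days -> back to July 31, 1912 -> 200 left
July 1912 has 31 days -> back to June 30, 1912 -> 169 left
June 1912 has 30 days -> back to May 31, 1912 -> 139 left
May 1912 has 31 days -> back to April 30, 1912 -> 108 left
April 1912 has 30 days -> back to March 31, 1912 -> 78 left
March 1912 has 31 days -> back to February 29, 1912 -> 47 left
February 1912 has 29 days -> back to January 31, 1912 -> 18 left
January 1912: 31 - 18 = 13 -> lands on January 13

Result: 1912-01-13


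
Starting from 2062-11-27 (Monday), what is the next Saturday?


Current: Monday
Target: Saturday
Days ahead: 5

Next Saturday: 2062-12-02


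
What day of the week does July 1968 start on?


Target: July 1, 1968
Anchor: Jan 1, 1968. With p = 1968 - 1 = 1967: (p + p//4 - p//100 + p//400) mod 7 = (1967 + 491 - 19 + 4) mod 7 = 2443 mod 7 = 0 -> Monday (Mon=0 ... Sun=6)
Days before July (Jan-Jun): 182 days
Weekday index = (0 + 182) mod 7 = 0

Monday


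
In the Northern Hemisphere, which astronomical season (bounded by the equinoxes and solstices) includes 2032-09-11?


Date: September 11
Astronomical Summer (approx.; exact equinox/solstice day varies by year): June 21 to September 21
September 11 falls within the Summer window

Summer


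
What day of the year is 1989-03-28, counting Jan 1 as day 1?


Date: March 28, 1989
Days in months 1 through 2: 59
Plus 28 days in March

Day of year: 87


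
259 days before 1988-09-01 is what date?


Start: 1988-09-01, subtract 259 days
Back 1 day from September 1 reaches August 31, 1988 -> 258 left
August 1988 has 31 days -> back to July 31, 1988 -> 227 left
July 1988 has 31 days -> back to June 30, 1988 -> 196 left
June 1988 has 30 days -> back to May 31, 1988 -> 166 left
May 1988 has 31 days -> back to April 30, 1988 -> 135 left
April 1988 has 30 days -> back to March 31, 1988 -> 105 left
March 1988 has 31 days -> back to February 29, 1988 -> 74 left
February 1988 has 29 days -> back to January 31, 1988 -> 45 left
January 1988 has 31 days -> back to December 31, 1987 -> 14 left
December 1987: 31 - 14 = 17 -> lands on December 17

Result: 1987-12-17


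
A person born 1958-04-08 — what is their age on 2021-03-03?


Birth: 1958-04-08
Reference: 2021-03-03
Year difference: 2021 - 1958 = 63
Birthday not yet reached in 2021, subtract 1

62 years old


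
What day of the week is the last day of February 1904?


February 1904 has 29 days
Anchor: Jan 1, 1904. With p = 1904 - 1 = 1903: (p + p//4 - p//100 + p//400) mod 7 = (1903 + 475 - 19 + 4) mod 7 = 2363 mod 7 = 4 -> Friday (Mon=0 ... Sun=6)
Days before February (Jan): 31; February 1 index = (4 + 31) mod 7 = 0 -> Monday
Last day offset: 29 - 1 = 28 days
Weekday index = (0 + 28) mod 7 = 0

Monday, February 29


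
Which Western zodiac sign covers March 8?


Date: March 8
Conventional tropical zodiac dates: Pisces from February 19 onward; Aries starts March 21
March 8 falls within the Pisces range

Pisces


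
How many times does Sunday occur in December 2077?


December 2077 has 31 days
Anchor: Jan 1, 2077. With p = 2077 - 1 = 2076: (p + p//4 - p//100 + p//400) mod 7 = (2076 + 519 - 20 + 5) mod 7 = 2580 mod 7 = 4 -> Friday (Mon=0 ... Sun=6)
Days before December (Jan-Nov): 334; December 1 index = (4 + 334) mod 7 = 2 -> Wednesday
First Sunday is December 5
Sundays: 5, 12, 19, 26

4 Sundays


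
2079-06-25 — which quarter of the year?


Month: June (month 6)
Q1: Jan-Mar, Q2: Apr-Jun, Q3: Jul-Sep, Q4: Oct-Dec

Q2


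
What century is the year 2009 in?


Century = (year - 1) // 100 + 1
= (2009 - 1) // 100 + 1
= 2008 // 100 + 1
= 20 + 1

21st century


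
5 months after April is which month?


April is month 4
4 + 5 = 9

September


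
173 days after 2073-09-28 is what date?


Start: 2073-09-28, add 173 days
September 2073 has 30 days: 30 - 28 = 2 days to September 30 -> 171 left
October 2073 has 31 days -> 140 left
November 2073 has 30 days -> 110 left
December 2073 has 31 days -> 79 left
January 2074 has 31 days -> 48 left
February 2074 has 28 days -> 20 left
March 2074: 20 <= 31 -> lands on March 20

Result: 2074-03-20


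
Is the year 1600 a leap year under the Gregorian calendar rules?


Gregorian leap year rule: divisible by 4, but not by 100, unless also by 400.
1600 is divisible by 400 -> leap year

Yes


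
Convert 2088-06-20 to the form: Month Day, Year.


ISO 2088-06-20 parses as year=2088, month=06, day=20
Month 6 -> June

June 20, 2088


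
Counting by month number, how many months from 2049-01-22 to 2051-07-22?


From January 2049 to July 2051
2 years * 12 = 24 months, plus 6 months = 30

30 months


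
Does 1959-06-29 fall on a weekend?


Anchor: Jan 1, 1959. With p = 1959 - 1 = 1958: (p + p//4 - p//100 + p//400) mod 7 = (1958 + 489 - 19 + 4) mod 7 = 2432 mod 7 = 3 -> Thursday (Mon=0 ... Sun=6)
Day of year: 180; offset = 179
Weekday index = (3 + 179) mod 7 = 0 -> Monday
Weekend days: Saturday, Sunday

No


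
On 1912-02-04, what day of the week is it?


Date: February 4, 1912
Anchor: Jan 1, 1912. With p = 1912 - 1 = 1911: (p + p//4 - p//100 + p//400) mod 7 = (1911 + 477 - 19 + 4) mod 7 = 2373 mod 7 = 0 -> Monday (Mon=0 ... Sun=6)
Days before February (Jan): 31; offset = 31 + 4 - 1 = 34
Weekday index = (0 + 34) mod 7 = 6

Day of the week: Sunday


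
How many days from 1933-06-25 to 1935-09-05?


From 1933-06-25 to 1935-09-05
1933-06-25: days before June = 31 + 28 + 31 + 30 + 31 = 151 (1933 is not a leap year); day of year = 151 + 25 = 176
1935-09-05: days before September = 31 + 28 + 31 + 30 + 31 + 30 + 31 + 31 = 243 (1935 is not a leap year); day of year = 243 + 5 = 248
Rest of 1933: 365 - 176 = 189
Full years 1934 (365): 365
Total = 189 + 365 + 248 = 802

802 days


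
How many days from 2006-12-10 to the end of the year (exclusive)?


Day of year: 344 of 365
Remaining = 365 - 344

21 days


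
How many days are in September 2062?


September 2062

30 days


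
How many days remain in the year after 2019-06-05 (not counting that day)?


Day of year: 156 of 365
Remaining = 365 - 156

209 days


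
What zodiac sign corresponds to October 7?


Date: October 7
Conventional tropical zodiac dates: Libra from September 23 onward; Scorpio starts October 23
October 7 falls within the Libra range

Libra


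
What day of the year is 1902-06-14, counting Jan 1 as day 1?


Date: June 14, 1902
Days in months 1 through 5: 151
Plus 14 days in June

Day of year: 165


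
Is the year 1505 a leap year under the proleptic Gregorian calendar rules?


Gregorian leap year rule: divisible by 4, but not by 100, unless also by 400.
1505 is not divisible by 4 -> not a leap year

No


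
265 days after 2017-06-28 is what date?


Start: 2017-06-28, add 265 days
June 2017 has 30 days: 30 - 28 = 2 days to June 30 -> 263 left
July 2017 has 31 days -> 232 left
August 2017 has 31 days -> 201 left
September 2017 has 30 days -> 171 left
October 2017 has 31 days -> 140 left
November 2017 has 30 days -> 110 left
December 2017 has 31 days -> 79 left
January 2018 has 31 days -> 48 left
February 2018 has 28 days -> 20 left
March 2018: 20 <= 31 -> lands on March 20

Result: 2018-03-20


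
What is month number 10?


Month 10 of 12

October


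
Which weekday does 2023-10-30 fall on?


Date: October 30, 2023
Anchor: Jan 1, 2023. With p = 2023 - 1 = 2022: (p + p//4 - p//100 + p//400) mod 7 = (2022 + 505 - 20 + 5) mod 7 = 2512 mod 7 = 6 -> Sunday (Mon=0 ... Sun=6)
Days before October (Jan-Sep): 273; offset = 273 + 30 - 1 = 302
Weekday index = (6 + 302) mod 7 = 0

Day of the week: Monday


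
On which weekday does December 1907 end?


December 1907 has 31 days
Anchor: Jan 1, 1907. With p = 1907 - 1 = 1906: (p + p//4 - p//100 + p//400) mod 7 = (1906 + 476 - 19 + 4) mod 7 = 2367 mod 7 = 1 -> Tuesday (Mon=0 ... Sun=6)
Days before December (Jan-Nov): 334; December 1 index = (1 + 334) mod 7 = 6 -> Sunday
Last day offset: 31 - 1 = 30 days
Weekday index = (6 + 30) mod 7 = 1

Tuesday, December 31


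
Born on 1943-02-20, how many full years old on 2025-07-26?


Birth: 1943-02-20
Reference: 2025-07-26
Year difference: 2025 - 1943 = 82

82 years old


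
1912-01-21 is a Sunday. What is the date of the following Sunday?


Current: Sunday
Target: Sunday
Days ahead: 7

Next Sunday: 1912-01-28


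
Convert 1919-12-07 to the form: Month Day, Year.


ISO 1919-12-07 parses as year=1919, month=12, day=07
Month 12 -> December

December 7, 1919


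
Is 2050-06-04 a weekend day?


Anchor: Jan 1, 2050. With p = 2050 - 1 = 2049: (p + p//4 - p//100 + p//400) mod 7 = (2049 + 512 - 20 + 5) mod 7 = 2546 mod 7 = 5 -> Saturday (Mon=0 ... Sun=6)
Day of year: 155; offset = 154
Weekday index = (5 + 154) mod 7 = 5 -> Saturday
Weekend days: Saturday, Sunday

Yes


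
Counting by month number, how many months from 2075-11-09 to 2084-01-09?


From November 2075 to January 2084
9 years * 12 = 108 months, minus 10 months = 98

98 months


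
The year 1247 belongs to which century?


Century = (year - 1) // 100 + 1
= (1247 - 1) // 100 + 1
= 1246 // 100 + 1
= 12 + 1

13th century


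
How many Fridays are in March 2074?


March 2074 has 31 days
Anchor: Jan 1, 2074. With p = 2074 - 1 = 2073: (p + p//4 - p//100 + p//400) mod 7 = (2073 + 518 - 20 + 5) mod 7 = 2576 mod 7 = 0 -> Monday (Mon=0 ... Sun=6)
Days before March (Jan-Feb): 59; March 1 index = (0 + 59) mod 7 = 3 -> Thursday
First Friday is March 2
Fridays: 2, 9, 16, 23, 30

5 Fridays


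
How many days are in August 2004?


August 2004

31 days


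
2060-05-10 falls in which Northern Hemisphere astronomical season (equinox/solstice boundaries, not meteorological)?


Date: May 10
Astronomical Spring (approx.; exact equinox/solstice day varies by year): March 20 to June 20
May 10 falls within the Spring window

Spring


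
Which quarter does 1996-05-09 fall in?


Month: May (month 5)
Q1: Jan-Mar, Q2: Apr-Jun, Q3: Jul-Sep, Q4: Oct-Dec

Q2


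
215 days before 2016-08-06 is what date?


Start: 2016-08-06, subtract 215 days
Back 6 days from August 6 reaches July 31, 2016 -> 209 left
July 2016 has 31 days -> back to June 30, 2016 -> 178 left
June 2016 has 30 days -> back to May 31, 2016 -> 148 left
May 2016 has 31 days -> back to April 30, 2016 -> 117 left
April 2016 has 30 days -> back to March 31, 2016 -> 87 left
March 2016 has 31 days -> back to February 29, 2016 -> 56 left
February 2016 has 29 days -> back to January 31, 2016 -> 27 left
January 2016: 31 - 27 = 4 -> lands on January 4

Result: 2016-01-04


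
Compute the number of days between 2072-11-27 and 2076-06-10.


From 2072-11-27 to 2076-06-10
2072-11-27: days before November = 31 + 29 + 31 + 30 + 31 + 30 + 31 + 31 + 30 + 31 = 305 (2072 is a leap year); day of year = 305 + 27 = 332
2076-06-10: days before June = 31 + 29 + 31 + 30 + 31 = 152 (2076 is a leap year); day of year = 152 + 10 = 162
Rest of 2072: 366 - 332 = 34
Full years 2073 (365), 2074 (365), 2075 (365): 1095
Total = 34 + 1095 + 162 = 1291

1291 days


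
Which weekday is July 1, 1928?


Target: July 1, 1928
Anchor: Jan 1, 1928. With p = 1928 - 1 = 1927: (p + p//4 - p//100 + p//400) mod 7 = (1927 + 481 - 19 + 4) mod 7 = 2393 mod 7 = 6 -> Sunday (Mon=0 ... Sun=6)
Days before July (Jan-Jun): 182 days
Weekday index = (6 + 182) mod 7 = 6

Sunday


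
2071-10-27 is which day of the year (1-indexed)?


Date: October 27, 2071
Days in months 1 through 9: 273
Plus 27 days in October

Day of year: 300


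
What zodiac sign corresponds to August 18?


Date: August 18
Conventional tropical zodiac dates: Leo from July 23 onward; Virgo starts August 23
August 18 falls within the Leo range

Leo


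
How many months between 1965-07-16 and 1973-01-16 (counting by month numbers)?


From July 1965 to January 1973
8 years * 12 = 96 months, minus 6 months = 90

90 months


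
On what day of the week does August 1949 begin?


Target: August 1, 1949
Anchor: Jan 1, 1949. With p = 1949 - 1 = 1948: (p + p//4 - p//100 + p//400) mod 7 = (1948 + 487 - 19 + 4) mod 7 = 2420 mod 7 = 5 -> Saturday (Mon=0 ... Sun=6)
Days before August (Jan-Jul): 212 days
Weekday index = (5 + 212) mod 7 = 0

Monday


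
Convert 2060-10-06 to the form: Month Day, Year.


ISO 2060-10-06 parses as year=2060, month=10, day=06
Month 10 -> October

October 6, 2060


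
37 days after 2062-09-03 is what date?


Start: 2062-09-03, add 37 days
September 2062 has 30 days: 30 - 3 = 27 days to September 30 -> 10 left
October 2062: 10 <= 31 -> lands on October 10

Result: 2062-10-10


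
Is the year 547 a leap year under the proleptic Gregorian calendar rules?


Gregorian leap year rule: divisible by 4, but not by 100, unless also by 400.
547 is not divisible by 4 -> not a leap year

No


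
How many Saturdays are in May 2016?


May 2016 has 31 days
Anchor: Jan 1, 2016. With p = 2016 - 1 = 2015: (p + p//4 - p//100 + p//400) mod 7 = (2015 + 503 - 20 + 5) mod 7 = 2503 mod 7 = 4 -> Friday (Mon=0 ... Sun=6)
Days before May (Jan-Apr): 121; May 1 index = (4 + 121) mod 7 = 6 -> Sunday
First Saturday is May 7
Saturdays: 7, 14, 21, 28

4 Saturdays


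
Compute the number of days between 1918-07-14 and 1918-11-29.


From 1918-07-14 to 1918-11-29
1918-07-14: days before July = 31 + 28 + 31 + 30 + 31 + 30 = 181 (1918 is not a leap year); day of year = 181 + 14 = 195
1918-11-29: days before November = 31 + 28 + 31 + 30 + 31 + 30 + 31 + 31 + 30 + 31 = 304 (1918 is not a leap year); day of year = 304 + 29 = 333
Same year: 333 - 195 = 138

138 days


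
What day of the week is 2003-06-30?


Date: June 30, 2003
Anchor: Jan 1, 2003. With p = 2003 - 1 = 2002: (p + p//4 - p//100 + p//400) mod 7 = (2002 + 500 - 20 + 5) mod 7 = 2487 mod 7 = 2 -> Wednesday (Mon=0 ... Sun=6)
Days before June (Jan-May): 151; offset = 151 + 30 - 1 = 180
Weekday index = (2 + 180) mod 7 = 0

Day of the week: Monday


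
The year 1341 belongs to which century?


Century = (year - 1) // 100 + 1
= (1341 - 1) // 100 + 1
= 1340 // 100 + 1
= 13 + 1

14th century


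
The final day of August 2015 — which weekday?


August 2015 has 31 days
Anchor: Jan 1, 2015. With p = 2015 - 1 = 2014: (p + p//4 - p//100 + p//400) mod 7 = (2014 + 503 - 20 + 5) mod 7 = 2502 mod 7 = 3 -> Thursday (Mon=0 ... Sun=6)
Days before August (Jan-Jul): 212; August 1 index = (3 + 212) mod 7 = 5 -> Saturday
Last day offset: 31 - 1 = 30 days
Weekday index = (5 + 30) mod 7 = 0

Monday, August 31


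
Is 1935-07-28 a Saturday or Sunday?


Anchor: Jan 1, 1935. With p = 1935 - 1 = 1934: (p + p//4 - p//100 + p//400) mod 7 = (1934 + 483 - 19 + 4) mod 7 = 2402 mod 7 = 1 -> Tuesday (Mon=0 ... Sun=6)
Day of year: 209; offset = 208
Weekday index = (1 + 208) mod 7 = 6 -> Sunday
Weekend days: Saturday, Sunday

Yes


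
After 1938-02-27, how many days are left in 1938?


Day of year: 58 of 365
Remaining = 365 - 58

307 days


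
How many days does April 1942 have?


April 1942

30 days


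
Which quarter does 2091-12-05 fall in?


Month: December (month 12)
Q1: Jan-Mar, Q2: Apr-Jun, Q3: Jul-Sep, Q4: Oct-Dec

Q4


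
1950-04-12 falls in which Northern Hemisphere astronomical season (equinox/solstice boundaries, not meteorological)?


Date: April 12
Astronomical Spring (approx.; exact equinox/solstice day varies by year): March 20 to June 20
April 12 falls within the Spring window

Spring


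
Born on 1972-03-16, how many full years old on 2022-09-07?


Birth: 1972-03-16
Reference: 2022-09-07
Year difference: 2022 - 1972 = 50

50 years old


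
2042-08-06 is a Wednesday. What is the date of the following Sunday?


Current: Wednesday
Target: Sunday
Days ahead: 4

Next Sunday: 2042-08-10


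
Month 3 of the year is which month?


Month 3 of 12

March


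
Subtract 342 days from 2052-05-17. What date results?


Start: 2052-05-17, subtract 342 days
Back 17 days from May 17 reaches April 30, 2052 -> 325 left
April 2052 has 30 days -> back to March 31, 2052 -> 295 left
March 2052 has 31 days -> back to February 29, 2052 -> 264 left
February 2052 has 29 days -> back to January 31, 2052 -> 235 left
January 2052 has 31 days -> back to December 31, 2051 -> 204 left
December 2051 has 31 days -> back to November 30, 2051 -> 173 left
November 2051 has 30 days -> back to October 31, 2051 -> 143 left
October 2051 has 31 days -> back to September 30, 2051 -> 112 left
September 2051 has 30 days -> back to August 31, 2051 -> 82 left
August 2051 has 31 days -> back to July 31, 2051 -> 51 left
July 2051 has 31 days -> back to June 30, 2051 -> 20 left
June 2051: 30 - 20 = 10 -> lands on June 10

Result: 2051-06-10


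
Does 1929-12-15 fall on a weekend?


Anchor: Jan 1, 1929. With p = 1929 - 1 = 1928: (p + p//4 - p//100 + p//400) mod 7 = (1928 + 482 - 19 + 4) mod 7 = 2395 mod 7 = 1 -> Tuesday (Mon=0 ... Sun=6)
Day of year: 349; offset = 348
Weekday index = (1 + 348) mod 7 = 6 -> Sunday
Weekend days: Saturday, Sunday

Yes


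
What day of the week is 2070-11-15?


Date: November 15, 2070
Anchor: Jan 1, 2070. With p = 2070 - 1 = 2069: (p + p//4 - p//100 + p//400) mod 7 = (2069 + 517 - 20 + 5) mod 7 = 2571 mod 7 = 2 -> Wednesday (Mon=0 ... Sun=6)
Days before November (Jan-Oct): 304; offset = 304 + 15 - 1 = 318
Weekday index = (2 + 318) mod 7 = 5

Day of the week: Saturday


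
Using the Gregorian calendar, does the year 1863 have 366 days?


Gregorian leap year rule: divisible by 4, but not by 100, unless also by 400.
1863 is not divisible by 4 -> not a leap year

No


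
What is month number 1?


Month 1 of 12

January


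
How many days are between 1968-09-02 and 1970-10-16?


From 1968-09-02 to 1970-10-16
1968-09-02: days before September = 31 + 29 + 31 + 30 + 31 + 30 + 31 + 31 = 244 (1968 is a leap year); day of year = 244 + 2 = 246
1970-10-16: days before October = 31 + 28 + 31 + 30 + 31 + 30 + 31 + 31 + 30 = 273 (1970 is not a leap year); day of year = 273 + 16 = 289
Rest of 1968: 366 - 246 = 120
Full years 1969 (365): 365
Total = 120 + 365 + 289 = 774

774 days


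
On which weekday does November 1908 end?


November 1908 has 30 days
Anchor: Jan 1, 1908. With p = 1908 - 1 = 1907: (p + p//4 - p//100 + p//400) mod 7 = (1907 + 476 - 19 + 4) mod 7 = 2368 mod 7 = 2 -> Wednesday (Mon=0 ... Sun=6)
Days before November (Jan-Oct): 305; November 1 index = (2 + 305) mod 7 = 6 -> Sunday
Last day offset: 30 - 1 = 29 days
Weekday index = (6 + 29) mod 7 = 0

Monday, November 30


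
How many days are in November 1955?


November 1955

30 days


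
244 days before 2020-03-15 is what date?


Start: 2020-03-15, subtract 244 days
Back 15 days from March 15 reaches February 29, 2020 -> 229 left
February 2020 has 29 days -> back to January 31, 2020 -> 200 left
January 2020 has 31 days -> back to December 31, 2019 -> 169 left
December 2019 has 31 days -> back to November 30, 2019 -> 138 left
November 2019 has 30 days -> back to October 31, 2019 -> 108 left
October 2019 has 31 days -> back to September 30, 2019 -> 77 left
September 2019 has 30 days -> back to August 31, 2019 -> 47 left
August 2019 has 31 days -> back to July 31, 2019 -> 16 left
July 2019: 31 - 16 = 15 -> lands on July 15

Result: 2019-07-15


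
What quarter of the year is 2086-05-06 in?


Month: May (month 5)
Q1: Jan-Mar, Q2: Apr-Jun, Q3: Jul-Sep, Q4: Oct-Dec

Q2


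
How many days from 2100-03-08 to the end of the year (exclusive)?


Day of year: 67 of 365
Remaining = 365 - 67

298 days


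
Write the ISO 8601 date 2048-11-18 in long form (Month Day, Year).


ISO 2048-11-18 parses as year=2048, month=11, day=18
Month 11 -> November

November 18, 2048


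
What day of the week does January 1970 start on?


Target: January 1, 1970
Anchor: Jan 1, 1970. With p = 1970 - 1 = 1969: (p + p//4 - p//100 + p//400) mod 7 = (1969 + 492 - 19 + 4) mod 7 = 2446 mod 7 = 3 -> Thursday (Mon=0 ... Sun=6)
Offset from anchor: 0 days
Weekday index = (3 + 0) mod 7 = 3

Thursday


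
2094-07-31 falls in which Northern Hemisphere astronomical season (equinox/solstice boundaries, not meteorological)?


Date: July 31
Astronomical Summer (approx.; exact equinox/solstice day varies by year): June 21 to September 21
July 31 falls within the Summer window

Summer


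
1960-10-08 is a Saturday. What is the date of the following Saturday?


Current: Saturday
Target: Saturday
Days ahead: 7

Next Saturday: 1960-10-15


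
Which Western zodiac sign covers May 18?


Date: May 18
Conventional tropical zodiac dates: Taurus from April 20 onward; Gemini starts May 21
May 18 falls within the Taurus range

Taurus


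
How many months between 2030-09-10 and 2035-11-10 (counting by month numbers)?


From September 2030 to November 2035
5 years * 12 = 60 months, plus 2 months = 62

62 months


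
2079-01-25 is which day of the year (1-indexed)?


Date: January 25, 2079
No months before January
Plus 25 days in January

Day of year: 25


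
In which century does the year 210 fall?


Century = (year - 1) // 100 + 1
= (210 - 1) // 100 + 1
= 209 // 100 + 1
= 2 + 1

3rd century


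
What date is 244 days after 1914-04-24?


Start: 1914-04-24, add 244 days
April 1914 has 30 days: 30 - 24 = 6 days to April 30 -> 238 left
May 1914 has 31 days -> 207 left
June 1914 has 30 days -> 177 left
July 1914 has 31 days -> 146 left
August 1914 has 31 days -> 115 left
September 1914 has 30 days -> 85 left
October 1914 has 31 days -> 54 left
November 1914 has 30 days -> 24 left
December 1914: 24 <= 31 -> lands on December 24

Result: 1914-12-24


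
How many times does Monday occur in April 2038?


April 2038 has 30 days
Anchor: Jan 1, 2038. With p = 2038 - 1 = 2037: (p + p//4 - p//100 + p//400) mod 7 = (2037 + 509 - 20 + 5) mod 7 = 2531 mod 7 = 4 -> Friday (Mon=0 ... Sun=6)
Days before April (Jan-Mar): 90; April 1 index = (4 + 90) mod 7 = 3 -> Thursday
First Monday is April 5
Mondays: 5, 12, 19, 26

4 Mondays


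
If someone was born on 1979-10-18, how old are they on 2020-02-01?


Birth: 1979-10-18
Reference: 2020-02-01
Year difference: 2020 - 1979 = 41
Birthday not yet reached in 2020, subtract 1

40 years old


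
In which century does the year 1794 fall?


Century = (year - 1) // 100 + 1
= (1794 - 1) // 100 + 1
= 1793 // 100 + 1
= 17 + 1

18th century


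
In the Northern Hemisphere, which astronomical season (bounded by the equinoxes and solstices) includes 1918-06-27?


Date: June 27
Astronomical Summer (approx.; exact equinox/solstice day varies by year): June 21 to September 21
June 27 falls within the Summer window

Summer


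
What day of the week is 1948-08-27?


Date: August 27, 1948
Anchor: Jan 1, 1948. With p = 1948 - 1 = 1947: (p + p//4 - p//100 + p//400) mod 7 = (1947 + 486 - 19 + 4) mod 7 = 2418 mod 7 = 3 -> Thursday (Mon=0 ... Sun=6)
Days before August (Jan-Jul): 213; offset = 213 + 27 - 1 = 239
Weekday index = (3 + 239) mod 7 = 4

Day of the week: Friday


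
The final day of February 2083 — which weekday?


February 2083 has 28 days
Anchor: Jan 1, 2083. With p = 2083 - 1 = 2082: (p + p//4 - p//100 + p//400) mod 7 = (2082 + 520 - 20 + 5) mod 7 = 2587 mod 7 = 4 -> Friday (Mon=0 ... Sun=6)
Days before February (Jan): 31; February 1 index = (4 + 31) mod 7 = 0 -> Monday
Last day offset: 28 - 1 = 27 days
Weekday index = (0 + 27) mod 7 = 6

Sunday, February 28


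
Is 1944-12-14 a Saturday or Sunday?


Anchor: Jan 1, 1944. With p = 1944 - 1 = 1943: (p + p//4 - p//100 + p//400) mod 7 = (1943 + 485 - 19 + 4) mod 7 = 2413 mod 7 = 5 -> Saturday (Mon=0 ... Sun=6)
Day of year: 349; offset = 348
Weekday index = (5 + 348) mod 7 = 3 -> Thursday
Weekend days: Saturday, Sunday

No


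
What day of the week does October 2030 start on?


Target: October 1, 2030
Anchor: Jan 1, 2030. With p = 2030 - 1 = 2029: (p + p//4 - p//100 + p//400) mod 7 = (2029 + 507 - 20 + 5) mod 7 = 2521 mod 7 = 1 -> Tuesday (Mon=0 ... Sun=6)
Days before October (Jan-Sep): 273 days
Weekday index = (1 + 273) mod 7 = 1

Tuesday


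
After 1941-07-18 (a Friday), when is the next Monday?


Current: Friday
Target: Monday
Days ahead: 3

Next Monday: 1941-07-21


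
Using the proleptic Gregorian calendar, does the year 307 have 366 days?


Gregorian leap year rule: divisible by 4, but not by 100, unless also by 400.
307 is not divisible by 4 -> not a leap year

No


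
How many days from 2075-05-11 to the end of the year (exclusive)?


Day of year: 131 of 365
Remaining = 365 - 131

234 days


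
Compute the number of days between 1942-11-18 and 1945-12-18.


From 1942-11-18 to 1945-12-18
1942-11-18: days before November = 31 + 28 + 31 + 30 + 31 + 30 + 31 + 31 + 30 + 31 = 304 (1942 is not a leap year); day of year = 304 + 18 = 322
1945-12-18: days before December = 31 + 28 + 31 + 30 + 31 + 30 + 31 + 31 + 30 + 31 + 30 = 334 (1945 is not a leap year); day of year = 334 + 18 = 352
Rest of 1942: 365 - 322 = 43
Full years 1943 (365), 1944 (366): 731
Total = 43 + 731 + 352 = 1126

1126 days


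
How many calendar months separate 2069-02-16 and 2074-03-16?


From February 2069 to March 2074
5 years * 12 = 60 months, plus 1 month = 61

61 months


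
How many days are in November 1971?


November 1971

30 days


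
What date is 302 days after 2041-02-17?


Start: 2041-02-17, add 302 days
February 2041 has 28 days: 28 - 17 = 11 days to February 28 -> 291 left
March 2041 has 31 days -> 260 left
April 2041 has 30 days -> 230 left
May 2041 has 31 days -> 199 left
June 2041 has 30 days -> 169 left
July 2041 has 31 days -> 138 left
August 2041 has 31 days -> 107 left
September 2041 has 30 days -> 77 left
October 2041 has 31 days -> 46 left
November 2041 has 30 days -> 16 left
December 2041: 16 <= 31 -> lands on December 16

Result: 2041-12-16


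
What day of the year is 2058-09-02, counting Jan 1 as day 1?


Date: September 2, 2058
Days in months 1 through 8: 243
Plus 2 days in September

Day of year: 245


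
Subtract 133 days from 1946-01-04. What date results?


Start: 1946-01-04, subtract 133 days
Back 4 days from January 4 reaches December 31, 1945 -> 129 left
December 1945 has 31 days -> back to November 30, 1945 -> 98 left
November 1945 has 30 days -> back to October 31, 1945 -> 68 left
October 1945 has 31 days -> back to September 30, 1945 -> 37 left
September 1945 has 30 days -> back to August 31, 1945 -> 7 left
August 1945: 31 - 7 = 24 -> lands on August 24

Result: 1945-08-24


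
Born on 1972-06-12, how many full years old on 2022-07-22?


Birth: 1972-06-12
Reference: 2022-07-22
Year difference: 2022 - 1972 = 50

50 years old


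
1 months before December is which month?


December is month 12
12 - 1 = 11

November


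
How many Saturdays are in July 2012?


July 2012 has 31 days
Anchor: Jan 1, 2012. With p = 2012 - 1 = 2011: (p + p//4 - p//100 + p//400) mod 7 = (2011 + 502 - 20 + 5) mod 7 = 2498 mod 7 = 6 -> Sunday (Mon=0 ... Sun=6)
Days before July (Jan-Jun): 182; July 1 index = (6 + 182) mod 7 = 6 -> Sunday
First Saturday is July 7
Saturdays: 7, 14, 21, 28

4 Saturdays


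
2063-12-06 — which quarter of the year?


Month: December (month 12)
Q1: Jan-Mar, Q2: Apr-Jun, Q3: Jul-Sep, Q4: Oct-Dec

Q4


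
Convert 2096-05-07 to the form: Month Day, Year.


ISO 2096-05-07 parses as year=2096, month=05, day=07
Month 5 -> May

May 7, 2096


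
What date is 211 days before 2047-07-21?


Start: 2047-07-21, subtract 211 days
Back 21 days from July 21 reaches June 30, 2047 -> 190 left
June 2047 has 30 days -> back to May 31, 2047 -> 160 left
May 2047 has 31 days -> back to April 30, 2047 -> 129 left
April 2047 has 30 days -> back to March 31, 2047 -> 99 left
March 2047 has 31 days -> back to February 28, 2047 -> 68 left
February 2047 has 28 days -> back to January 31, 2047 -> 40 left
January 2047 has 31 days -> back to December 31, 2046 -> 9 left
December 2046: 31 - 9 = 22 -> lands on December 22

Result: 2046-12-22


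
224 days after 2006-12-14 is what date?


Start: 2006-12-14, add 224 days
December 2006 has 31 days: 31 - 14 = 17 days to December 31 -> 207 left
January 2007 has 31 days -> 176 left
February 2007 has 28 days -> 148 left
March 2007 has 31 days -> 117 left
April 2007 has 30 days -> 87 left
May 2007 has 31 days -> 56 left
June 2007 has 30 days -> 26 left
July 2007: 26 <= 31 -> lands on July 26

Result: 2007-07-26


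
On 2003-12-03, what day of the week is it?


Date: December 3, 2003
Anchor: Jan 1, 2003. With p = 2003 - 1 = 2002: (p + p//4 - p//100 + p//400) mod 7 = (2002 + 500 - 20 + 5) mod 7 = 2487 mod 7 = 2 -> Wednesday (Mon=0 ... Sun=6)
Days before December (Jan-Nov): 334; offset = 334 + 3 - 1 = 336
Weekday index = (2 + 336) mod 7 = 2

Day of the week: Wednesday


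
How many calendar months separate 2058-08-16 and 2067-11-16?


From August 2058 to November 2067
9 years * 12 = 108 months, plus 3 months = 111

111 months


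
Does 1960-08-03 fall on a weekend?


Anchor: Jan 1, 1960. With p = 1960 - 1 = 1959: (p + p//4 - p//100 + p//400) mod 7 = (1959 + 489 - 19 + 4) mod 7 = 2433 mod 7 = 4 -> Friday (Mon=0 ... Sun=6)
Day of year: 216; offset = 215
Weekday index = (4 + 215) mod 7 = 2 -> Wednesday
Weekend days: Saturday, Sunday

No


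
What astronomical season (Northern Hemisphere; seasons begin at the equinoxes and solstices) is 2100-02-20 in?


Date: February 20
Astronomical Winter (approx.; exact equinox/solstice day varies by year): December 21 to March 19
February 20 falls within the Winter window

Winter


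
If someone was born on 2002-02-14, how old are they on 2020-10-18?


Birth: 2002-02-14
Reference: 2020-10-18
Year difference: 2020 - 2002 = 18

18 years old


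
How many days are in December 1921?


December 1921

31 days


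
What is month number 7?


Month 7 of 12

July


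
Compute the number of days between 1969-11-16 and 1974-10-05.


From 1969-11-16 to 1974-10-05
1969-11-16: days before November = 31 + 28 + 31 + 30 + 31 + 30 + 31 + 31 + 30 + 31 = 304 (1969 is not a leap year); day of year = 304 + 16 = 320
1974-10-05: days before October = 31 + 28 + 31 + 30 + 31 + 30 + 31 + 31 + 30 = 273 (1974 is not a leap year); day of year = 273 + 5 = 278
Rest of 1969: 365 - 320 = 45
Full years 1970 (365), 1971 (365), 1972 (366), 1973 (365): 1461
Total = 45 + 1461 + 278 = 1784

1784 days


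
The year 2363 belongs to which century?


Century = (year - 1) // 100 + 1
= (2363 - 1) // 100 + 1
= 2362 // 100 + 1
= 23 + 1

24th century


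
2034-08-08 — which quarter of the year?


Month: August (month 8)
Q1: Jan-Mar, Q2: Apr-Jun, Q3: Jul-Sep, Q4: Oct-Dec

Q3


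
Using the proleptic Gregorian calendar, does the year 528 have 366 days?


Gregorian leap year rule: divisible by 4, but not by 100, unless also by 400.
528 is divisible by 4 but not 100 -> leap year

Yes


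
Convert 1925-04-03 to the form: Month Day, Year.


ISO 1925-04-03 parses as year=1925, month=04, day=03
Month 4 -> April

April 3, 1925


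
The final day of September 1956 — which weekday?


September 1956 has 30 days
Anchor: Jan 1, 1956. With p = 1956 - 1 = 1955: (p + p//4 - p//100 + p//400) mod 7 = (1955 + 488 - 19 + 4) mod 7 = 2428 mod 7 = 6 -> Sunday (Mon=0 ... Sun=6)
Days before September (Jan-Aug): 244; September 1 index = (6 + 244) mod 7 = 5 -> Saturday
Last day offset: 30 - 1 = 29 days
Weekday index = (5 + 29) mod 7 = 6

Sunday, September 30


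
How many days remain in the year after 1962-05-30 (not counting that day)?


Day of year: 150 of 365
Remaining = 365 - 150

215 days


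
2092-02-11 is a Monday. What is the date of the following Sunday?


Current: Monday
Target: Sunday
Days ahead: 6

Next Sunday: 2092-02-17


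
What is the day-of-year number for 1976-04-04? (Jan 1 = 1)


Date: April 4, 1976
Days in months 1 through 3: 91
Plus 4 days in April

Day of year: 95


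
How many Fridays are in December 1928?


December 1928 has 31 days
Anchor: Jan 1, 1928. With p = 1928 - 1 = 1927: (p + p//4 - p//100 + p//400) mod 7 = (1927 + 481 - 19 + 4) mod 7 = 2393 mod 7 = 6 -> Sunday (Mon=0 ... Sun=6)
Days before December (Jan-Nov): 335; December 1 index = (6 + 335) mod 7 = 5 -> Saturday
First Friday is December 7
Fridays: 7, 14, 21, 28

4 Fridays


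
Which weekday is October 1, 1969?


Target: October 1, 1969
Anchor: Jan 1, 1969. With p = 1969 - 1 = 1968: (p + p//4 - p//100 + p//400) mod 7 = (1968 + 492 - 19 + 4) mod 7 = 2445 mod 7 = 2 -> Wednesday (Mon=0 ... Sun=6)
Days before October (Jan-Sep): 273 days
Weekday index = (2 + 273) mod 7 = 2

Wednesday


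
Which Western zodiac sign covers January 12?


Date: January 12
Conventional tropical zodiac dates: Capricorn from December 22 onward; Aquarius starts January 20
January 12 falls within the Capricorn range

Capricorn


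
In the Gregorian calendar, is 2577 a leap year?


Gregorian leap year rule: divisible by 4, but not by 100, unless also by 400.
2577 is not divisible by 4 -> not a leap year

No


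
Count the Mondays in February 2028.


February 2028 has 29 days
Anchor: Jan 1, 2028. With p = 2028 - 1 = 2027: (p + p//4 - p//100 + p//400) mod 7 = (2027 + 506 - 20 + 5) mod 7 = 2518 mod 7 = 5 -> Saturday (Mon=0 ... Sun=6)
Days before February (Jan): 31; February 1 index = (5 + 31) mod 7 = 1 -> Tuesday
First Monday is February 7
Mondays: 7, 14, 21, 28

4 Mondays


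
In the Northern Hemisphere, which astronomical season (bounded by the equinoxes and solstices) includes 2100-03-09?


Date: March 9
Astronomical Winter (approx.; exact equinox/solstice day varies by year): December 21 to March 19
March 9 falls within the Winter window

Winter


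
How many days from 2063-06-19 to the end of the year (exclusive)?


Day of year: 170 of 365
Remaining = 365 - 170

195 days


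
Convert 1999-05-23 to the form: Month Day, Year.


ISO 1999-05-23 parses as year=1999, month=05, day=23
Month 5 -> May

May 23, 1999


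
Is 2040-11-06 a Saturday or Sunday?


Anchor: Jan 1, 2040. With p = 2040 - 1 = 2039: (p + p//4 - p//100 + p//400) mod 7 = (2039 + 509 - 20 + 5) mod 7 = 2533 mod 7 = 6 -> Sunday (Mon=0 ... Sun=6)
Day of year: 311; offset = 310
Weekday index = (6 + 310) mod 7 = 1 -> Tuesday
Weekend days: Saturday, Sunday

No


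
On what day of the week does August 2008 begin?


Target: August 1, 2008
Anchor: Jan 1, 2008. With p = 2008 - 1 = 2007: (p + p//4 - p//100 + p//400) mod 7 = (2007 + 501 - 20 + 5) mod 7 = 2493 mod 7 = 1 -> Tuesday (Mon=0 ... Sun=6)
Days before August (Jan-Jul): 213 days
Weekday index = (1 + 213) mod 7 = 4

Friday


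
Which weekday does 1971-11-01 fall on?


Date: November 1, 1971
Anchor: Jan 1, 1971. With p = 1971 - 1 = 1970: (p + p//4 - p//100 + p//400) mod 7 = (1970 + 492 - 19 + 4) mod 7 = 2447 mod 7 = 4 -> Friday (Mon=0 ... Sun=6)
Days before November (Jan-Oct): 304; offset = 304 + 1 - 1 = 304
Weekday index = (4 + 304) mod 7 = 0

Day of the week: Monday


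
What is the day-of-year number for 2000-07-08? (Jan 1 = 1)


Date: July 8, 2000
Days in months 1 through 6: 182
Plus 8 days in July

Day of year: 190


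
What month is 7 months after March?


March is month 3
3 + 7 = 10

October


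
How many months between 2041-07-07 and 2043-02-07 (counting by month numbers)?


From July 2041 to February 2043
2 years * 12 = 24 months, minus 5 months = 19

19 months


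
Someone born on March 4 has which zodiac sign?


Date: March 4
Conventional tropical zodiac dates: Pisces from February 19 onward; Aries starts March 21
March 4 falls within the Pisces range

Pisces


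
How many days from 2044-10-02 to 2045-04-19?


From 2044-10-02 to 2045-04-19
2044-10-02: days before October = 31 + 29 + 31 + 30 + 31 + 30 + 31 + 31 + 30 = 274 (2044 is a leap year); day of year = 274 + 2 = 276
2045-04-19: days before April = 31 + 28 + 31 = 90 (2045 is not a leap year); day of year = 90 + 19 = 109
Rest of 2044: 366 - 276 = 90
Total = 90 + 109 = 199

199 days


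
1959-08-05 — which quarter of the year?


Month: August (month 8)
Q1: Jan-Mar, Q2: Apr-Jun, Q3: Jul-Sep, Q4: Oct-Dec

Q3


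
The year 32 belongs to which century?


Century = (year - 1) // 100 + 1
= (32 - 1) // 100 + 1
= 31 // 100 + 1
= 0 + 1

1st century
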